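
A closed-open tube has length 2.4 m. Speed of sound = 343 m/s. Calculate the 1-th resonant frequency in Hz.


Given values:
  Tube type: closed-open, L = 2.4 m, c = 343 m/s, n = 1
Formula: f_n = (2n - 1) * c / (4 * L)
Compute 2n - 1 = 2*1 - 1 = 1
Compute 4 * L = 4 * 2.4 = 9.6
f = 1 * 343 / 9.6
f = 35.73

35.73 Hz


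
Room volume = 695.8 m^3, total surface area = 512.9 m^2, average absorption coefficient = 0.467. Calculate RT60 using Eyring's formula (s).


Given values:
  V = 695.8 m^3, S = 512.9 m^2, alpha = 0.467
Formula: RT60 = 0.161 * V / (-S * ln(1 - alpha))
Compute ln(1 - 0.467) = ln(0.533) = -0.629234
Denominator: -512.9 * -0.629234 = 322.7341
Numerator: 0.161 * 695.8 = 112.0238
RT60 = 112.0238 / 322.7341 = 0.347

0.347 s


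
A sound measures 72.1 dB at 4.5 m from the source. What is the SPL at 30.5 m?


Given values:
  SPL1 = 72.1 dB, r1 = 4.5 m, r2 = 30.5 m
Formula: SPL2 = SPL1 - 20 * log10(r2 / r1)
Compute ratio: r2 / r1 = 30.5 / 4.5 = 6.7778
Compute log10: log10(6.7778) = 0.831089
Compute drop: 20 * 0.831089 = 16.6218
SPL2 = 72.1 - 16.6218 = 55.48

55.48 dB


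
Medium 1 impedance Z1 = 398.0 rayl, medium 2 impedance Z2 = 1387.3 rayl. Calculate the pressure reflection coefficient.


Given values:
  Z1 = 398.0 rayl, Z2 = 1387.3 rayl
Formula: R = (Z2 - Z1) / (Z2 + Z1)
Numerator: Z2 - Z1 = 1387.3 - 398.0 = 989.3
Denominator: Z2 + Z1 = 1387.3 + 398.0 = 1785.3
R = 989.3 / 1785.3 = 0.5541

0.5541


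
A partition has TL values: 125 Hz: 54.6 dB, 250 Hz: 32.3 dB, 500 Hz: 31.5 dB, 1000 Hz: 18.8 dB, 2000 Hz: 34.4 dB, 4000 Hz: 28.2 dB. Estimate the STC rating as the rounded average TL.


Given TL values at each frequency:
  125 Hz: 54.6 dB
  250 Hz: 32.3 dB
  500 Hz: 31.5 dB
  1000 Hz: 18.8 dB
  2000 Hz: 34.4 dB
  4000 Hz: 28.2 dB
Formula: STC ~ round(average of TL values)
Sum = 54.6 + 32.3 + 31.5 + 18.8 + 34.4 + 28.2 = 199.8
Average = 199.8 / 6 = 33.3
Rounded: 33

33


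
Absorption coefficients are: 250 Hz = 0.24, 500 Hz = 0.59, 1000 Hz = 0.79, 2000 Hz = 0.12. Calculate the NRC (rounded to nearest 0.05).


Given values:
  a_250 = 0.24, a_500 = 0.59
  a_1000 = 0.79, a_2000 = 0.12
Formula: NRC = (a250 + a500 + a1000 + a2000) / 4
Sum = 0.24 + 0.59 + 0.79 + 0.12 = 1.74
NRC = 1.74 / 4 = 0.435
Rounded to nearest 0.05: 0.45

0.45


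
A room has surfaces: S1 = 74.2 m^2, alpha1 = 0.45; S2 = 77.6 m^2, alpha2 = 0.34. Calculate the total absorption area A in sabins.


Given surfaces:
  Surface 1: 74.2 * 0.45 = 33.39
  Surface 2: 77.6 * 0.34 = 26.384
Formula: A = sum(Si * alpha_i)
A = 33.39 + 26.384
A = 59.77

59.77 sabins


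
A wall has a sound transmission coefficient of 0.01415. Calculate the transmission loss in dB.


Given values:
  tau = 0.01415
Formula: TL = 10 * log10(1 / tau)
Compute 1 / tau = 1 / 0.01415 = 70.6714
Compute log10(70.6714) = 1.849244
TL = 10 * 1.849244 = 18.49

18.49 dB


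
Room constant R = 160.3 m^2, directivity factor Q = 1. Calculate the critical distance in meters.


Given values:
  R = 160.3 m^2, Q = 1
Formula: d_c = 0.141 * sqrt(Q * R)
Compute Q * R = 1 * 160.3 = 160.3
Compute sqrt(160.3) = 12.661
d_c = 0.141 * 12.661 = 1.785

1.785 m


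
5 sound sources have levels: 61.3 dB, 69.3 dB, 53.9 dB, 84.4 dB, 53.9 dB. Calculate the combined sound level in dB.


Formula: L_total = 10 * log10( sum(10^(Li/10)) )
  Source 1: 10^(61.3/10) = 1348962.8826
  Source 2: 10^(69.3/10) = 8511380.382
  Source 3: 10^(53.9/10) = 245470.8916
  Source 4: 10^(84.4/10) = 275422870.3338
  Source 5: 10^(53.9/10) = 245470.8916
Sum of linear values = 285774155.3816
L_total = 10 * log10(285774155.3816) = 84.56

84.56 dB


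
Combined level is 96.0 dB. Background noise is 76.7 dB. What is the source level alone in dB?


Given values:
  L_total = 96.0 dB, L_bg = 76.7 dB
Formula: L_source = 10 * log10(10^(L_total/10) - 10^(L_bg/10))
Convert to linear:
  10^(96.0/10) = 3981071705.535
  10^(76.7/10) = 46773514.1287
Difference: 3981071705.535 - 46773514.1287 = 3934298191.4063
L_source = 10 * log10(3934298191.4063) = 95.95

95.95 dB


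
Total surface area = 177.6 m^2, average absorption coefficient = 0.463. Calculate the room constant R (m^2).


Given values:
  S = 177.6 m^2, alpha = 0.463
Formula: R = S * alpha / (1 - alpha)
Numerator: 177.6 * 0.463 = 82.2288
Denominator: 1 - 0.463 = 0.537
R = 82.2288 / 0.537 = 153.13

153.13 m^2


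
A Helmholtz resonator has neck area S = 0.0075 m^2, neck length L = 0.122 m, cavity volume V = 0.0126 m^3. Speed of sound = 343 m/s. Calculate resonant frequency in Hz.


Given values:
  S = 0.0075 m^2, L = 0.122 m, V = 0.0126 m^3, c = 343 m/s
Formula: f = (c / (2*pi)) * sqrt(S / (V * L))
Compute V * L = 0.0126 * 0.122 = 0.0015372
Compute S / (V * L) = 0.0075 / 0.0015372 = 4.879
Compute sqrt(4.879) = 2.208846
Compute c / (2*pi) = 343 / 6.283185 = 54.590148
f = 54.590148 * 2.208846 = 120.58

120.58 Hz


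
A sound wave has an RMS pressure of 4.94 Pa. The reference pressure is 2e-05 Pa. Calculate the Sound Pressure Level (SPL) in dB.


Given values:
  p = 4.94 Pa
  p_ref = 2e-05 Pa
Formula: SPL = 20 * log10(p / p_ref)
Compute ratio: p / p_ref = 4.94 / 2e-05 = 247000
Compute log10: log10(247000) = 5.392697
Multiply: SPL = 20 * 5.392697 = 107.85

107.85 dB


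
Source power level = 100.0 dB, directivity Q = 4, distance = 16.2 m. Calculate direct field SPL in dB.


Given values:
  Lw = 100.0 dB, Q = 4, r = 16.2 m
Formula: SPL = Lw + 10 * log10(Q / (4 * pi * r^2))
Compute 4 * pi * r^2 = 4 * pi * 16.2^2 = 3297.9183
Compute Q / denom = 4 / 3297.9183 = 0.00121289
Compute 10 * log10(0.00121289) = -29.1618
SPL = 100.0 + (-29.1618) = 70.84

70.84 dB


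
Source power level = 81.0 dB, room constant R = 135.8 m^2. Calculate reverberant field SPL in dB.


Given values:
  Lw = 81.0 dB, R = 135.8 m^2
Formula: SPL = Lw + 10 * log10(4 / R)
Compute 4 / R = 4 / 135.8 = 0.029455
Compute 10 * log10(0.029455) = -15.3084
SPL = 81.0 + (-15.3084) = 65.69

65.69 dB


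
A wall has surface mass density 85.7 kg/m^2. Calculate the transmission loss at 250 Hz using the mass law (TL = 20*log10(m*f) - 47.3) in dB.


Given values:
  m = 85.7 kg/m^2, f = 250 Hz
Formula: TL = 20 * log10(m * f) - 47.3
Compute m * f = 85.7 * 250 = 21425.0
Compute log10(21425.0) = 4.330921
Compute 20 * 4.330921 = 86.6184
TL = 86.6184 - 47.3 = 39.32

39.32 dB


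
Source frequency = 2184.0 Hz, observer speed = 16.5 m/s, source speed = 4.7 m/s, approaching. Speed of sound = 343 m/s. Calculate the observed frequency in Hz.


Given values:
  f_s = 2184.0 Hz, v_o = 16.5 m/s, v_s = 4.7 m/s
  Direction: approaching
Formula: f_o = f_s * (c + v_o) / (c - v_s)
Numerator: c + v_o = 343 + 16.5 = 359.5
Denominator: c - v_s = 343 - 4.7 = 338.3
f_o = 2184.0 * 359.5 / 338.3 = 2320.86

2320.86 Hz


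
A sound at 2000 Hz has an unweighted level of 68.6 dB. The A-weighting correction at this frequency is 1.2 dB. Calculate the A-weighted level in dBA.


Given values:
  SPL = 68.6 dB
  A-weighting at 2000 Hz = 1.2 dB
Formula: L_A = SPL + A_weight
L_A = 68.6 + (1.2)
L_A = 69.8

69.8 dBA


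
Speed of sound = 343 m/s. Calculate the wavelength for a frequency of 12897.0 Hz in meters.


Given values:
  c = 343 m/s, f = 12897.0 Hz
Formula: lambda = c / f
lambda = 343 / 12897.0
lambda = 0.0266

0.0266 m


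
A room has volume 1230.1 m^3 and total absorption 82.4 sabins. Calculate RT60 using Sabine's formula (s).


Given values:
  V = 1230.1 m^3
  A = 82.4 sabins
Formula: RT60 = 0.161 * V / A
Numerator: 0.161 * 1230.1 = 198.0461
RT60 = 198.0461 / 82.4 = 2.403

2.403 s


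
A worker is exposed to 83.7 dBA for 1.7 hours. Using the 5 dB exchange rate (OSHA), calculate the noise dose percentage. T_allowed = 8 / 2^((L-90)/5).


Given values:
  L = 83.7 dBA, T = 1.7 hours
Formula: T_allowed = 8 / 2^((L - 90) / 5)
Compute exponent: (83.7 - 90) / 5 = -1.26
Compute 2^(-1.26) = 0.417544
T_allowed = 8 / 0.417544 = 19.159657 hours
Dose = (T / T_allowed) * 100
Dose = (1.7 / 19.159657) * 100 = 8.87

8.87 %


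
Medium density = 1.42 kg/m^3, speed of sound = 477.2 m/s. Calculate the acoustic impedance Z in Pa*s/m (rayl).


Given values:
  rho = 1.42 kg/m^3
  c = 477.2 m/s
Formula: Z = rho * c
Z = 1.42 * 477.2
Z = 677.62

677.62 rayl


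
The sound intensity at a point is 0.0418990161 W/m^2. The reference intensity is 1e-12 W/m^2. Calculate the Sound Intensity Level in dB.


Given values:
  I = 0.0418990161 W/m^2
  I_ref = 1e-12 W/m^2
Formula: SIL = 10 * log10(I / I_ref)
Compute ratio: I / I_ref = 41899016100
Compute log10: log10(41899016100) = 10.622204
Multiply: SIL = 10 * 10.622204 = 106.22

106.22 dB


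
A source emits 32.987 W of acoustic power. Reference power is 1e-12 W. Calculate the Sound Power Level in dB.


Given values:
  W = 32.987 W
  W_ref = 1e-12 W
Formula: SWL = 10 * log10(W / W_ref)
Compute ratio: W / W_ref = 32987000000000
Compute log10: log10(32987000000000) = 13.518343
Multiply: SWL = 10 * 13.518343 = 135.18

135.18 dB


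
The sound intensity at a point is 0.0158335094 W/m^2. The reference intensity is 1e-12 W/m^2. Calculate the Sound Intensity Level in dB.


Given values:
  I = 0.0158335094 W/m^2
  I_ref = 1e-12 W/m^2
Formula: SIL = 10 * log10(I / I_ref)
Compute ratio: I / I_ref = 15833509400
Compute log10: log10(15833509400) = 10.199577
Multiply: SIL = 10 * 10.199577 = 102.0

102.0 dB


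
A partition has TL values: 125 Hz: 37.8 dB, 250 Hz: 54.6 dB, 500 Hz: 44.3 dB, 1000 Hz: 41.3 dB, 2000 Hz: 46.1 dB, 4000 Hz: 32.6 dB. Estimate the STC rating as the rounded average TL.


Given TL values at each frequency:
  125 Hz: 37.8 dB
  250 Hz: 54.6 dB
  500 Hz: 44.3 dB
  1000 Hz: 41.3 dB
  2000 Hz: 46.1 dB
  4000 Hz: 32.6 dB
Formula: STC ~ round(average of TL values)
Sum = 37.8 + 54.6 + 44.3 + 41.3 + 46.1 + 32.6 = 256.7
Average = 256.7 / 6 = 42.78
Rounded: 43

43


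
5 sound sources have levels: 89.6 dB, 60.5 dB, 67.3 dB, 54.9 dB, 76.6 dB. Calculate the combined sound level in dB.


Formula: L_total = 10 * log10( sum(10^(Li/10)) )
  Source 1: 10^(89.6/10) = 912010839.3559
  Source 2: 10^(60.5/10) = 1122018.4543
  Source 3: 10^(67.3/10) = 5370317.9637
  Source 4: 10^(54.9/10) = 309029.5433
  Source 5: 10^(76.6/10) = 45708818.9615
Sum of linear values = 964521024.2787
L_total = 10 * log10(964521024.2787) = 89.84

89.84 dB


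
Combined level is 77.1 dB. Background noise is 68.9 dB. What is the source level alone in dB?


Given values:
  L_total = 77.1 dB, L_bg = 68.9 dB
Formula: L_source = 10 * log10(10^(L_total/10) - 10^(L_bg/10))
Convert to linear:
  10^(77.1/10) = 51286138.3991
  10^(68.9/10) = 7762471.1663
Difference: 51286138.3991 - 7762471.1663 = 43523667.2328
L_source = 10 * log10(43523667.2328) = 76.39

76.39 dB


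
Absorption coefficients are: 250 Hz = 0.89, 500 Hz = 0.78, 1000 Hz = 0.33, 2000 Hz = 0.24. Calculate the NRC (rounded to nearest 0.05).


Given values:
  a_250 = 0.89, a_500 = 0.78
  a_1000 = 0.33, a_2000 = 0.24
Formula: NRC = (a250 + a500 + a1000 + a2000) / 4
Sum = 0.89 + 0.78 + 0.33 + 0.24 = 2.24
NRC = 2.24 / 4 = 0.56
Rounded to nearest 0.05: 0.55

0.55


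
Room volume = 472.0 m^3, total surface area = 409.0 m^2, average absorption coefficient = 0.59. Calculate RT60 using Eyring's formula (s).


Given values:
  V = 472.0 m^3, S = 409.0 m^2, alpha = 0.59
Formula: RT60 = 0.161 * V / (-S * ln(1 - alpha))
Compute ln(1 - 0.59) = ln(0.41) = -0.891598
Denominator: -409.0 * -0.891598 = 364.6636
Numerator: 0.161 * 472.0 = 75.992
RT60 = 75.992 / 364.6636 = 0.208

0.208 s


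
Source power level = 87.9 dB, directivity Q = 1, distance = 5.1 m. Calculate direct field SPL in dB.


Given values:
  Lw = 87.9 dB, Q = 1, r = 5.1 m
Formula: SPL = Lw + 10 * log10(Q / (4 * pi * r^2))
Compute 4 * pi * r^2 = 4 * pi * 5.1^2 = 326.8513
Compute Q / denom = 1 / 326.8513 = 0.0030595
Compute 10 * log10(0.0030595) = -25.1435
SPL = 87.9 + (-25.1435) = 62.76

62.76 dB


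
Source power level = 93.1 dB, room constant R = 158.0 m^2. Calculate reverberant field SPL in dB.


Given values:
  Lw = 93.1 dB, R = 158.0 m^2
Formula: SPL = Lw + 10 * log10(4 / R)
Compute 4 / R = 4 / 158.0 = 0.025316
Compute 10 * log10(0.025316) = -15.966
SPL = 93.1 + (-15.966) = 77.13

77.13 dB


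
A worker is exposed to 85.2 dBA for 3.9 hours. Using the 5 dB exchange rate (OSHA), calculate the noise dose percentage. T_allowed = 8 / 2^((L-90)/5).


Given values:
  L = 85.2 dBA, T = 3.9 hours
Formula: T_allowed = 8 / 2^((L - 90) / 5)
Compute exponent: (85.2 - 90) / 5 = -0.96
Compute 2^(-0.96) = 0.514057
T_allowed = 8 / 0.514057 = 15.562477 hours
Dose = (T / T_allowed) * 100
Dose = (3.9 / 15.562477) * 100 = 25.06

25.06 %


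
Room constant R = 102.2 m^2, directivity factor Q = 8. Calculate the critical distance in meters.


Given values:
  R = 102.2 m^2, Q = 8
Formula: d_c = 0.141 * sqrt(Q * R)
Compute Q * R = 8 * 102.2 = 817.6
Compute sqrt(817.6) = 28.5937
d_c = 0.141 * 28.5937 = 4.032

4.032 m


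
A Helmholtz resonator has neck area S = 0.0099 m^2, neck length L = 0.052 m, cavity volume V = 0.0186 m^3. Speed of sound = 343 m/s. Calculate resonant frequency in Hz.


Given values:
  S = 0.0099 m^2, L = 0.052 m, V = 0.0186 m^3, c = 343 m/s
Formula: f = (c / (2*pi)) * sqrt(S / (V * L))
Compute V * L = 0.0186 * 0.052 = 0.0009672
Compute S / (V * L) = 0.0099 / 0.0009672 = 10.2357
Compute sqrt(10.2357) = 3.199328
Compute c / (2*pi) = 343 / 6.283185 = 54.590148
f = 54.590148 * 3.199328 = 174.65

174.65 Hz


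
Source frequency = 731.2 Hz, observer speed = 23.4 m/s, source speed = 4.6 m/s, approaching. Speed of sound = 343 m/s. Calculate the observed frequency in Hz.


Given values:
  f_s = 731.2 Hz, v_o = 23.4 m/s, v_s = 4.6 m/s
  Direction: approaching
Formula: f_o = f_s * (c + v_o) / (c - v_s)
Numerator: c + v_o = 343 + 23.4 = 366.4
Denominator: c - v_s = 343 - 4.6 = 338.4
f_o = 731.2 * 366.4 / 338.4 = 791.7

791.7 Hz


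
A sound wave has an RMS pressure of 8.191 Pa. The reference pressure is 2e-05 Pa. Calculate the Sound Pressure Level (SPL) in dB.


Given values:
  p = 8.191 Pa
  p_ref = 2e-05 Pa
Formula: SPL = 20 * log10(p / p_ref)
Compute ratio: p / p_ref = 8.191 / 2e-05 = 409550
Compute log10: log10(409550) = 5.612307
Multiply: SPL = 20 * 5.612307 = 112.25

112.25 dB


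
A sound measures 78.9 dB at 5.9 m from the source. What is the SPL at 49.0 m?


Given values:
  SPL1 = 78.9 dB, r1 = 5.9 m, r2 = 49.0 m
Formula: SPL2 = SPL1 - 20 * log10(r2 / r1)
Compute ratio: r2 / r1 = 49.0 / 5.9 = 8.3051
Compute log10: log10(8.3051) = 0.919345
Compute drop: 20 * 0.919345 = 18.3869
SPL2 = 78.9 - 18.3869 = 60.51

60.51 dB


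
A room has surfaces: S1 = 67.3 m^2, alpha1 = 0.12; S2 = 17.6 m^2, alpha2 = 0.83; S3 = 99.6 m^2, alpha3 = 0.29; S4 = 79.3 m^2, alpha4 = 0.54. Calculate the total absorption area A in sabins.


Given surfaces:
  Surface 1: 67.3 * 0.12 = 8.076
  Surface 2: 17.6 * 0.83 = 14.608
  Surface 3: 99.6 * 0.29 = 28.884
  Surface 4: 79.3 * 0.54 = 42.822
Formula: A = sum(Si * alpha_i)
A = 8.076 + 14.608 + 28.884 + 42.822
A = 94.39

94.39 sabins


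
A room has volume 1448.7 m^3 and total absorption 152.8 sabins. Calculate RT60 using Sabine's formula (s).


Given values:
  V = 1448.7 m^3
  A = 152.8 sabins
Formula: RT60 = 0.161 * V / A
Numerator: 0.161 * 1448.7 = 233.2407
RT60 = 233.2407 / 152.8 = 1.526

1.526 s


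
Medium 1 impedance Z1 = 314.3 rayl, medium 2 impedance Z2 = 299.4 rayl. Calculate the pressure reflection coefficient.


Given values:
  Z1 = 314.3 rayl, Z2 = 299.4 rayl
Formula: R = (Z2 - Z1) / (Z2 + Z1)
Numerator: Z2 - Z1 = 299.4 - 314.3 = -14.9
Denominator: Z2 + Z1 = 299.4 + 314.3 = 613.7
R = -14.9 / 613.7 = -0.0243

-0.0243


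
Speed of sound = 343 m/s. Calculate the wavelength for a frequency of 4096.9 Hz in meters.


Given values:
  c = 343 m/s, f = 4096.9 Hz
Formula: lambda = c / f
lambda = 343 / 4096.9
lambda = 0.0837

0.0837 m


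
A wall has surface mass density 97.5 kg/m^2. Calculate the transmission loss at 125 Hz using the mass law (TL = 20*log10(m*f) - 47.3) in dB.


Given values:
  m = 97.5 kg/m^2, f = 125 Hz
Formula: TL = 20 * log10(m * f) - 47.3
Compute m * f = 97.5 * 125 = 12187.5
Compute log10(12187.5) = 4.085915
Compute 20 * 4.085915 = 81.7183
TL = 81.7183 - 47.3 = 34.42

34.42 dB


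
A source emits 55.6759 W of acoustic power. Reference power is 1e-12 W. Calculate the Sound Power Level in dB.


Given values:
  W = 55.6759 W
  W_ref = 1e-12 W
Formula: SWL = 10 * log10(W / W_ref)
Compute ratio: W / W_ref = 55675900000000
Compute log10: log10(55675900000000) = 13.745667
Multiply: SWL = 10 * 13.745667 = 137.46

137.46 dB


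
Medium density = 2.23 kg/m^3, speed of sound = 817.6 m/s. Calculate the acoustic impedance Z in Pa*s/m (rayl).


Given values:
  rho = 2.23 kg/m^3
  c = 817.6 m/s
Formula: Z = rho * c
Z = 2.23 * 817.6
Z = 1823.25

1823.25 rayl


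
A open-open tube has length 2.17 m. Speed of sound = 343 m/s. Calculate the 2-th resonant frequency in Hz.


Given values:
  Tube type: open-open, L = 2.17 m, c = 343 m/s, n = 2
Formula: f_n = n * c / (2 * L)
Compute 2 * L = 2 * 2.17 = 4.34
f = 2 * 343 / 4.34
f = 158.06

158.06 Hz


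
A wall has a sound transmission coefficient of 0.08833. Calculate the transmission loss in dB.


Given values:
  tau = 0.08833
Formula: TL = 10 * log10(1 / tau)
Compute 1 / tau = 1 / 0.08833 = 11.3212
Compute log10(11.3212) = 1.053892
TL = 10 * 1.053892 = 10.54

10.54 dB


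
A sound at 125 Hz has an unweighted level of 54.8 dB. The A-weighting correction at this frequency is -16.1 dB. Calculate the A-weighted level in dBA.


Given values:
  SPL = 54.8 dB
  A-weighting at 125 Hz = -16.1 dB
Formula: L_A = SPL + A_weight
L_A = 54.8 + (-16.1)
L_A = 38.7

38.7 dBA


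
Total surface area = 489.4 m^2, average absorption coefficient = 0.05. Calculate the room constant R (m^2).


Given values:
  S = 489.4 m^2, alpha = 0.05
Formula: R = S * alpha / (1 - alpha)
Numerator: 489.4 * 0.05 = 24.47
Denominator: 1 - 0.05 = 0.95
R = 24.47 / 0.95 = 25.76

25.76 m^2


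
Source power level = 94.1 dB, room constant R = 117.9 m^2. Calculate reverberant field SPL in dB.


Given values:
  Lw = 94.1 dB, R = 117.9 m^2
Formula: SPL = Lw + 10 * log10(4 / R)
Compute 4 / R = 4 / 117.9 = 0.033927
Compute 10 * log10(0.033927) = -14.6945
SPL = 94.1 + (-14.6945) = 79.41

79.41 dB


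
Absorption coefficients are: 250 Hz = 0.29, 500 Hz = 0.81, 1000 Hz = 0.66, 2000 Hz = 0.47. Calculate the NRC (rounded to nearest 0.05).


Given values:
  a_250 = 0.29, a_500 = 0.81
  a_1000 = 0.66, a_2000 = 0.47
Formula: NRC = (a250 + a500 + a1000 + a2000) / 4
Sum = 0.29 + 0.81 + 0.66 + 0.47 = 2.23
NRC = 2.23 / 4 = 0.5575
Rounded to nearest 0.05: 0.55

0.55


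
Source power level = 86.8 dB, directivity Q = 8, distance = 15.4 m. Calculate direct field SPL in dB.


Given values:
  Lw = 86.8 dB, Q = 8, r = 15.4 m
Formula: SPL = Lw + 10 * log10(Q / (4 * pi * r^2))
Compute 4 * pi * r^2 = 4 * pi * 15.4^2 = 2980.2405
Compute Q / denom = 8 / 2980.2405 = 0.00268435
Compute 10 * log10(0.00268435) = -25.7116
SPL = 86.8 + (-25.7116) = 61.09

61.09 dB


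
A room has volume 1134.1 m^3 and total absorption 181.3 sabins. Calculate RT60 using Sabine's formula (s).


Given values:
  V = 1134.1 m^3
  A = 181.3 sabins
Formula: RT60 = 0.161 * V / A
Numerator: 0.161 * 1134.1 = 182.5901
RT60 = 182.5901 / 181.3 = 1.007

1.007 s


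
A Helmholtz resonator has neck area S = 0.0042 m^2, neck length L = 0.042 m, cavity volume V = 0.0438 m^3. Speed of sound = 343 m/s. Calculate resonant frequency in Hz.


Given values:
  S = 0.0042 m^2, L = 0.042 m, V = 0.0438 m^3, c = 343 m/s
Formula: f = (c / (2*pi)) * sqrt(S / (V * L))
Compute V * L = 0.0438 * 0.042 = 0.0018396
Compute S / (V * L) = 0.0042 / 0.0018396 = 2.2831
Compute sqrt(2.2831) = 1.510993
Compute c / (2*pi) = 343 / 6.283185 = 54.590148
f = 54.590148 * 1.510993 = 82.49

82.49 Hz


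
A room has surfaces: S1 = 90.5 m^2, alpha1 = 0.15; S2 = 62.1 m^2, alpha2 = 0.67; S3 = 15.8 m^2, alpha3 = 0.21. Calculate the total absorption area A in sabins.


Given surfaces:
  Surface 1: 90.5 * 0.15 = 13.575
  Surface 2: 62.1 * 0.67 = 41.607
  Surface 3: 15.8 * 0.21 = 3.318
Formula: A = sum(Si * alpha_i)
A = 13.575 + 41.607 + 3.318
A = 58.5

58.5 sabins


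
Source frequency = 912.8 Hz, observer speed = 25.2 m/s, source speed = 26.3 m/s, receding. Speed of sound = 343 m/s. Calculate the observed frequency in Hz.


Given values:
  f_s = 912.8 Hz, v_o = 25.2 m/s, v_s = 26.3 m/s
  Direction: receding
Formula: f_o = f_s * (c - v_o) / (c + v_s)
Numerator: c - v_o = 343 - 25.2 = 317.8
Denominator: c + v_s = 343 + 26.3 = 369.3
f_o = 912.8 * 317.8 / 369.3 = 785.51

785.51 Hz


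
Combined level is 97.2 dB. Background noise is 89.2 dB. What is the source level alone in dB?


Given values:
  L_total = 97.2 dB, L_bg = 89.2 dB
Formula: L_source = 10 * log10(10^(L_total/10) - 10^(L_bg/10))
Convert to linear:
  10^(97.2/10) = 5248074602.4977
  10^(89.2/10) = 831763771.1027
Difference: 5248074602.4977 - 831763771.1027 = 4416310831.395
L_source = 10 * log10(4416310831.395) = 96.45

96.45 dB


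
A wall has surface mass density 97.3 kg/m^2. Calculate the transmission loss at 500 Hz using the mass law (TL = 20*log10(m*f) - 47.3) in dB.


Given values:
  m = 97.3 kg/m^2, f = 500 Hz
Formula: TL = 20 * log10(m * f) - 47.3
Compute m * f = 97.3 * 500 = 48650.0
Compute log10(48650.0) = 4.687083
Compute 20 * 4.687083 = 93.7417
TL = 93.7417 - 47.3 = 46.44

46.44 dB


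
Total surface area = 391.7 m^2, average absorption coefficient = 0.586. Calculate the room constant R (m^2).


Given values:
  S = 391.7 m^2, alpha = 0.586
Formula: R = S * alpha / (1 - alpha)
Numerator: 391.7 * 0.586 = 229.5362
Denominator: 1 - 0.586 = 0.414
R = 229.5362 / 0.414 = 554.44

554.44 m^2


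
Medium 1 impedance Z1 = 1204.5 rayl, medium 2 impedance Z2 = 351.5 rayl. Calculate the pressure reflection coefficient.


Given values:
  Z1 = 1204.5 rayl, Z2 = 351.5 rayl
Formula: R = (Z2 - Z1) / (Z2 + Z1)
Numerator: Z2 - Z1 = 351.5 - 1204.5 = -853.0
Denominator: Z2 + Z1 = 351.5 + 1204.5 = 1556.0
R = -853.0 / 1556.0 = -0.5482

-0.5482


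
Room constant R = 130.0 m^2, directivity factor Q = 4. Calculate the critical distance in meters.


Given values:
  R = 130.0 m^2, Q = 4
Formula: d_c = 0.141 * sqrt(Q * R)
Compute Q * R = 4 * 130.0 = 520.0
Compute sqrt(520.0) = 22.8035
d_c = 0.141 * 22.8035 = 3.215

3.215 m


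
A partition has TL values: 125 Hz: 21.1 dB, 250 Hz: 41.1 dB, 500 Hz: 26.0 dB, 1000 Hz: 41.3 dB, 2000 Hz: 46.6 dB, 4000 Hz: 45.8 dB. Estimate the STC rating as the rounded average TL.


Given TL values at each frequency:
  125 Hz: 21.1 dB
  250 Hz: 41.1 dB
  500 Hz: 26.0 dB
  1000 Hz: 41.3 dB
  2000 Hz: 46.6 dB
  4000 Hz: 45.8 dB
Formula: STC ~ round(average of TL values)
Sum = 21.1 + 41.1 + 26.0 + 41.3 + 46.6 + 45.8 = 221.9
Average = 221.9 / 6 = 36.98
Rounded: 37

37


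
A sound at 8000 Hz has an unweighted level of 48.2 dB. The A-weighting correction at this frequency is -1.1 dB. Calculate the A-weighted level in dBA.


Given values:
  SPL = 48.2 dB
  A-weighting at 8000 Hz = -1.1 dB
Formula: L_A = SPL + A_weight
L_A = 48.2 + (-1.1)
L_A = 47.1

47.1 dBA


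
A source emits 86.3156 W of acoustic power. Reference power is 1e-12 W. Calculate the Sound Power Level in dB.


Given values:
  W = 86.3156 W
  W_ref = 1e-12 W
Formula: SWL = 10 * log10(W / W_ref)
Compute ratio: W / W_ref = 86315600000000
Compute log10: log10(86315600000000) = 13.936089
Multiply: SWL = 10 * 13.936089 = 139.36

139.36 dB


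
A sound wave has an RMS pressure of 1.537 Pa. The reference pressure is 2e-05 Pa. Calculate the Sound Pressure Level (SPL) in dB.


Given values:
  p = 1.537 Pa
  p_ref = 2e-05 Pa
Formula: SPL = 20 * log10(p / p_ref)
Compute ratio: p / p_ref = 1.537 / 2e-05 = 76850
Compute log10: log10(76850) = 4.885644
Multiply: SPL = 20 * 4.885644 = 97.71

97.71 dB


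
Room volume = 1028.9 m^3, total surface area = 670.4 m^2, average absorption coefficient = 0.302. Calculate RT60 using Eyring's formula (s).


Given values:
  V = 1028.9 m^3, S = 670.4 m^2, alpha = 0.302
Formula: RT60 = 0.161 * V / (-S * ln(1 - alpha))
Compute ln(1 - 0.302) = ln(0.698) = -0.359536
Denominator: -670.4 * -0.359536 = 241.0329
Numerator: 0.161 * 1028.9 = 165.6529
RT60 = 165.6529 / 241.0329 = 0.687

0.687 s


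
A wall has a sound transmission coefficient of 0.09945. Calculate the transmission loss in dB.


Given values:
  tau = 0.09945
Formula: TL = 10 * log10(1 / tau)
Compute 1 / tau = 1 / 0.09945 = 10.0553
Compute log10(10.0553) = 1.002395
TL = 10 * 1.002395 = 10.02

10.02 dB


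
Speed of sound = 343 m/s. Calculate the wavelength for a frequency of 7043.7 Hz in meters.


Given values:
  c = 343 m/s, f = 7043.7 Hz
Formula: lambda = c / f
lambda = 343 / 7043.7
lambda = 0.0487

0.0487 m


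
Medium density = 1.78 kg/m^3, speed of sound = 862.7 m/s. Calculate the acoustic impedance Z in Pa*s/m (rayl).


Given values:
  rho = 1.78 kg/m^3
  c = 862.7 m/s
Formula: Z = rho * c
Z = 1.78 * 862.7
Z = 1535.61

1535.61 rayl


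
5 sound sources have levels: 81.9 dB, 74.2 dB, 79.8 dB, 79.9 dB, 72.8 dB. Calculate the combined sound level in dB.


Formula: L_total = 10 * log10( sum(10^(Li/10)) )
  Source 1: 10^(81.9/10) = 154881661.8912
  Source 2: 10^(74.2/10) = 26302679.919
  Source 3: 10^(79.8/10) = 95499258.6021
  Source 4: 10^(79.9/10) = 97723722.0956
  Source 5: 10^(72.8/10) = 19054607.1796
Sum of linear values = 393461929.6875
L_total = 10 * log10(393461929.6875) = 85.95

85.95 dB


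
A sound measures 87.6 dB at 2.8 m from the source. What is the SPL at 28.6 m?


Given values:
  SPL1 = 87.6 dB, r1 = 2.8 m, r2 = 28.6 m
Formula: SPL2 = SPL1 - 20 * log10(r2 / r1)
Compute ratio: r2 / r1 = 28.6 / 2.8 = 10.2143
Compute log10: log10(10.2143) = 1.009209
Compute drop: 20 * 1.009209 = 20.1842
SPL2 = 87.6 - 20.1842 = 67.42

67.42 dB


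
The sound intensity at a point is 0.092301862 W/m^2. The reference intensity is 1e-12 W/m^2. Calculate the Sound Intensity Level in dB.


Given values:
  I = 0.092301862 W/m^2
  I_ref = 1e-12 W/m^2
Formula: SIL = 10 * log10(I / I_ref)
Compute ratio: I / I_ref = 92301862000
Compute log10: log10(92301862000) = 10.96521
Multiply: SIL = 10 * 10.96521 = 109.65

109.65 dB


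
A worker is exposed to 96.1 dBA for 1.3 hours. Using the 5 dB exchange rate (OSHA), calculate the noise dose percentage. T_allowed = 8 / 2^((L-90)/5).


Given values:
  L = 96.1 dBA, T = 1.3 hours
Formula: T_allowed = 8 / 2^((L - 90) / 5)
Compute exponent: (96.1 - 90) / 5 = 1.22
Compute 2^(1.22) = 2.329467
T_allowed = 8 / 2.329467 = 3.434262 hours
Dose = (T / T_allowed) * 100
Dose = (1.3 / 3.434262) * 100 = 37.85

37.85 %


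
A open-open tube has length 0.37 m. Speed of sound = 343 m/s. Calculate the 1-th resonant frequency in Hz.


Given values:
  Tube type: open-open, L = 0.37 m, c = 343 m/s, n = 1
Formula: f_n = n * c / (2 * L)
Compute 2 * L = 2 * 0.37 = 0.74
f = 1 * 343 / 0.74
f = 463.51

463.51 Hz


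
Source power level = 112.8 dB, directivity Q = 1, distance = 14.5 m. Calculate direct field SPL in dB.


Given values:
  Lw = 112.8 dB, Q = 1, r = 14.5 m
Formula: SPL = Lw + 10 * log10(Q / (4 * pi * r^2))
Compute 4 * pi * r^2 = 4 * pi * 14.5^2 = 2642.0794
Compute Q / denom = 1 / 2642.0794 = 0.00037849
Compute 10 * log10(0.00037849) = -34.2195
SPL = 112.8 + (-34.2195) = 78.58

78.58 dB


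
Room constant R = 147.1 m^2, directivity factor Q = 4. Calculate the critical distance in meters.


Given values:
  R = 147.1 m^2, Q = 4
Formula: d_c = 0.141 * sqrt(Q * R)
Compute Q * R = 4 * 147.1 = 588.4
Compute sqrt(588.4) = 24.257
d_c = 0.141 * 24.257 = 3.42

3.42 m


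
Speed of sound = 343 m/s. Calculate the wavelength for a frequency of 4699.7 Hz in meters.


Given values:
  c = 343 m/s, f = 4699.7 Hz
Formula: lambda = c / f
lambda = 343 / 4699.7
lambda = 0.073

0.073 m


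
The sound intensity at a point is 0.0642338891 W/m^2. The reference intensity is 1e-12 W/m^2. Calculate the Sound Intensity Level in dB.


Given values:
  I = 0.0642338891 W/m^2
  I_ref = 1e-12 W/m^2
Formula: SIL = 10 * log10(I / I_ref)
Compute ratio: I / I_ref = 64233889100
Compute log10: log10(64233889100) = 10.807764
Multiply: SIL = 10 * 10.807764 = 108.08

108.08 dB


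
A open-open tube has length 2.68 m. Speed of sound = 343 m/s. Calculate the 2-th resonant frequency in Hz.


Given values:
  Tube type: open-open, L = 2.68 m, c = 343 m/s, n = 2
Formula: f_n = n * c / (2 * L)
Compute 2 * L = 2 * 2.68 = 5.36
f = 2 * 343 / 5.36
f = 127.99

127.99 Hz


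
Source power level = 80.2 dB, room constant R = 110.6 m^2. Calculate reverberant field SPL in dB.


Given values:
  Lw = 80.2 dB, R = 110.6 m^2
Formula: SPL = Lw + 10 * log10(4 / R)
Compute 4 / R = 4 / 110.6 = 0.036166
Compute 10 * log10(0.036166) = -14.417
SPL = 80.2 + (-14.417) = 65.78

65.78 dB


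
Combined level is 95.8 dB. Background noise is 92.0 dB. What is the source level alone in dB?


Given values:
  L_total = 95.8 dB, L_bg = 92.0 dB
Formula: L_source = 10 * log10(10^(L_total/10) - 10^(L_bg/10))
Convert to linear:
  10^(95.8/10) = 3801893963.2056
  10^(92.0/10) = 1584893192.4611
Difference: 3801893963.2056 - 1584893192.4611 = 2217000770.7445
L_source = 10 * log10(2217000770.7445) = 93.46

93.46 dB


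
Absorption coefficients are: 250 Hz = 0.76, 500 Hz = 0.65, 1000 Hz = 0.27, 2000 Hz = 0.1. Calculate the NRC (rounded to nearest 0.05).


Given values:
  a_250 = 0.76, a_500 = 0.65
  a_1000 = 0.27, a_2000 = 0.1
Formula: NRC = (a250 + a500 + a1000 + a2000) / 4
Sum = 0.76 + 0.65 + 0.27 + 0.1 = 1.78
NRC = 1.78 / 4 = 0.445
Rounded to nearest 0.05: 0.45

0.45


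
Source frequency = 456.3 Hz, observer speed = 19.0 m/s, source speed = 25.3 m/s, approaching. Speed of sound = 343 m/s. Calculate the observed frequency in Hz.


Given values:
  f_s = 456.3 Hz, v_o = 19.0 m/s, v_s = 25.3 m/s
  Direction: approaching
Formula: f_o = f_s * (c + v_o) / (c - v_s)
Numerator: c + v_o = 343 + 19.0 = 362.0
Denominator: c - v_s = 343 - 25.3 = 317.7
f_o = 456.3 * 362.0 / 317.7 = 519.93

519.93 Hz


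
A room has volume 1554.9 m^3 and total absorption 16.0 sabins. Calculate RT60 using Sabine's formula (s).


Given values:
  V = 1554.9 m^3
  A = 16.0 sabins
Formula: RT60 = 0.161 * V / A
Numerator: 0.161 * 1554.9 = 250.3389
RT60 = 250.3389 / 16.0 = 15.646

15.646 s


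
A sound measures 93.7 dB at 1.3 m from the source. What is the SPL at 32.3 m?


Given values:
  SPL1 = 93.7 dB, r1 = 1.3 m, r2 = 32.3 m
Formula: SPL2 = SPL1 - 20 * log10(r2 / r1)
Compute ratio: r2 / r1 = 32.3 / 1.3 = 24.8462
Compute log10: log10(24.8462) = 1.39526
Compute drop: 20 * 1.39526 = 27.9052
SPL2 = 93.7 - 27.9052 = 65.79

65.79 dB


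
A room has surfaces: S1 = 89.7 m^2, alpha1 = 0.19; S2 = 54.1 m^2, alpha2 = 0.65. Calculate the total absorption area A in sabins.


Given surfaces:
  Surface 1: 89.7 * 0.19 = 17.043
  Surface 2: 54.1 * 0.65 = 35.165
Formula: A = sum(Si * alpha_i)
A = 17.043 + 35.165
A = 52.21

52.21 sabins


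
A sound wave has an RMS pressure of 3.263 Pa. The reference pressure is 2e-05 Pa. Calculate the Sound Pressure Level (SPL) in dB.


Given values:
  p = 3.263 Pa
  p_ref = 2e-05 Pa
Formula: SPL = 20 * log10(p / p_ref)
Compute ratio: p / p_ref = 3.263 / 2e-05 = 163150
Compute log10: log10(163150) = 5.212587
Multiply: SPL = 20 * 5.212587 = 104.25

104.25 dB


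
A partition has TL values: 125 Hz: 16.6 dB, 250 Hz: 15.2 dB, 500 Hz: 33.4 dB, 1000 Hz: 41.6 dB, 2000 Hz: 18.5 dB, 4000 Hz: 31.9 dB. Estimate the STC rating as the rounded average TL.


Given TL values at each frequency:
  125 Hz: 16.6 dB
  250 Hz: 15.2 dB
  500 Hz: 33.4 dB
  1000 Hz: 41.6 dB
  2000 Hz: 18.5 dB
  4000 Hz: 31.9 dB
Formula: STC ~ round(average of TL values)
Sum = 16.6 + 15.2 + 33.4 + 41.6 + 18.5 + 31.9 = 157.2
Average = 157.2 / 6 = 26.2
Rounded: 26

26


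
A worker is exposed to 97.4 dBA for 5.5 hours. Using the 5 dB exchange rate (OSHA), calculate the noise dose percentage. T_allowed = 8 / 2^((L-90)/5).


Given values:
  L = 97.4 dBA, T = 5.5 hours
Formula: T_allowed = 8 / 2^((L - 90) / 5)
Compute exponent: (97.4 - 90) / 5 = 1.48
Compute 2^(1.48) = 2.789487
T_allowed = 8 / 2.789487 = 2.867911 hours
Dose = (T / T_allowed) * 100
Dose = (5.5 / 2.867911) * 100 = 191.78

191.78 %


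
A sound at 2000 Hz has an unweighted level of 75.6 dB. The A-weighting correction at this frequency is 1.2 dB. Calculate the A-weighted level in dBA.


Given values:
  SPL = 75.6 dB
  A-weighting at 2000 Hz = 1.2 dB
Formula: L_A = SPL + A_weight
L_A = 75.6 + (1.2)
L_A = 76.8

76.8 dBA


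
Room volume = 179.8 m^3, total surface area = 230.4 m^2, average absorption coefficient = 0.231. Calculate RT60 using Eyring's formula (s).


Given values:
  V = 179.8 m^3, S = 230.4 m^2, alpha = 0.231
Formula: RT60 = 0.161 * V / (-S * ln(1 - alpha))
Compute ln(1 - 0.231) = ln(0.769) = -0.262664
Denominator: -230.4 * -0.262664 = 60.5178
Numerator: 0.161 * 179.8 = 28.9478
RT60 = 28.9478 / 60.5178 = 0.478

0.478 s


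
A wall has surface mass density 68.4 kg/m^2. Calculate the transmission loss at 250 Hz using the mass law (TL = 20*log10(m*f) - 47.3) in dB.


Given values:
  m = 68.4 kg/m^2, f = 250 Hz
Formula: TL = 20 * log10(m * f) - 47.3
Compute m * f = 68.4 * 250 = 17100.0
Compute log10(17100.0) = 4.232996
Compute 20 * 4.232996 = 84.6599
TL = 84.6599 - 47.3 = 37.36

37.36 dB


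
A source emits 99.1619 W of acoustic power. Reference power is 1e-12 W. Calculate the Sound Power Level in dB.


Given values:
  W = 99.1619 W
  W_ref = 1e-12 W
Formula: SWL = 10 * log10(W / W_ref)
Compute ratio: W / W_ref = 99161900000000
Compute log10: log10(99161900000000) = 13.996345
Multiply: SWL = 10 * 13.996345 = 139.96

139.96 dB


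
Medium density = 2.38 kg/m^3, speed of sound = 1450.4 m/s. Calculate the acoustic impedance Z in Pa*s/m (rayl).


Given values:
  rho = 2.38 kg/m^3
  c = 1450.4 m/s
Formula: Z = rho * c
Z = 2.38 * 1450.4
Z = 3451.95

3451.95 rayl


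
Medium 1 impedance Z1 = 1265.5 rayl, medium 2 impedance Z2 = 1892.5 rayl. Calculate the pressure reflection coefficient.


Given values:
  Z1 = 1265.5 rayl, Z2 = 1892.5 rayl
Formula: R = (Z2 - Z1) / (Z2 + Z1)
Numerator: Z2 - Z1 = 1892.5 - 1265.5 = 627.0
Denominator: Z2 + Z1 = 1892.5 + 1265.5 = 3158.0
R = 627.0 / 3158.0 = 0.1985

0.1985


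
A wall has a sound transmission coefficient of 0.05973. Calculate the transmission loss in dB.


Given values:
  tau = 0.05973
Formula: TL = 10 * log10(1 / tau)
Compute 1 / tau = 1 / 0.05973 = 16.742
Compute log10(16.742) = 1.223807
TL = 10 * 1.223807 = 12.24

12.24 dB


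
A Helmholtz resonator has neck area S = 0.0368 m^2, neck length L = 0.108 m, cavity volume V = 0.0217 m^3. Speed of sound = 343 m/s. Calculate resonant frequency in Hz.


Given values:
  S = 0.0368 m^2, L = 0.108 m, V = 0.0217 m^3, c = 343 m/s
Formula: f = (c / (2*pi)) * sqrt(S / (V * L))
Compute V * L = 0.0217 * 0.108 = 0.0023436
Compute S / (V * L) = 0.0368 / 0.0023436 = 15.7023
Compute sqrt(15.7023) = 3.962613
Compute c / (2*pi) = 343 / 6.283185 = 54.590148
f = 54.590148 * 3.962613 = 216.32

216.32 Hz


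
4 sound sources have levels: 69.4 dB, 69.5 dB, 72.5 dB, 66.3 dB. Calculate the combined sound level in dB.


Formula: L_total = 10 * log10( sum(10^(Li/10)) )
  Source 1: 10^(69.4/10) = 8709635.8996
  Source 2: 10^(69.5/10) = 8912509.3813
  Source 3: 10^(72.5/10) = 17782794.1004
  Source 4: 10^(66.3/10) = 4265795.188
Sum of linear values = 39670734.5693
L_total = 10 * log10(39670734.5693) = 75.98

75.98 dB


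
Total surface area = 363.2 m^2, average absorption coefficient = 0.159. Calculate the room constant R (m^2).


Given values:
  S = 363.2 m^2, alpha = 0.159
Formula: R = S * alpha / (1 - alpha)
Numerator: 363.2 * 0.159 = 57.7488
Denominator: 1 - 0.159 = 0.841
R = 57.7488 / 0.841 = 68.67

68.67 m^2


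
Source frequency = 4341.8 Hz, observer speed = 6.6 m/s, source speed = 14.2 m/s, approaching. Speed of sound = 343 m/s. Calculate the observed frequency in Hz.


Given values:
  f_s = 4341.8 Hz, v_o = 6.6 m/s, v_s = 14.2 m/s
  Direction: approaching
Formula: f_o = f_s * (c + v_o) / (c - v_s)
Numerator: c + v_o = 343 + 6.6 = 349.6
Denominator: c - v_s = 343 - 14.2 = 328.8
f_o = 4341.8 * 349.6 / 328.8 = 4616.46

4616.46 Hz


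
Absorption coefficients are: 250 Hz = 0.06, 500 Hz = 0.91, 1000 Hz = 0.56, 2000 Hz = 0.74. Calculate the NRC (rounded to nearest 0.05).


Given values:
  a_250 = 0.06, a_500 = 0.91
  a_1000 = 0.56, a_2000 = 0.74
Formula: NRC = (a250 + a500 + a1000 + a2000) / 4
Sum = 0.06 + 0.91 + 0.56 + 0.74 = 2.27
NRC = 2.27 / 4 = 0.5675
Rounded to nearest 0.05: 0.55

0.55


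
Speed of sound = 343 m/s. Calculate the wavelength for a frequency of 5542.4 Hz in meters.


Given values:
  c = 343 m/s, f = 5542.4 Hz
Formula: lambda = c / f
lambda = 343 / 5542.4
lambda = 0.0619

0.0619 m


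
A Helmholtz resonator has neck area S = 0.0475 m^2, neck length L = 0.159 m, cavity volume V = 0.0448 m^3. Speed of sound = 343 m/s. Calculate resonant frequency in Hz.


Given values:
  S = 0.0475 m^2, L = 0.159 m, V = 0.0448 m^3, c = 343 m/s
Formula: f = (c / (2*pi)) * sqrt(S / (V * L))
Compute V * L = 0.0448 * 0.159 = 0.0071232
Compute S / (V * L) = 0.0475 / 0.0071232 = 6.6684
Compute sqrt(6.6684) = 2.582325
Compute c / (2*pi) = 343 / 6.283185 = 54.590148
f = 54.590148 * 2.582325 = 140.97

140.97 Hz


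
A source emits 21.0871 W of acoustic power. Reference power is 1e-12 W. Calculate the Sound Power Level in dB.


Given values:
  W = 21.0871 W
  W_ref = 1e-12 W
Formula: SWL = 10 * log10(W / W_ref)
Compute ratio: W / W_ref = 21087100000000
Compute log10: log10(21087100000000) = 13.324017
Multiply: SWL = 10 * 13.324017 = 133.24

133.24 dB


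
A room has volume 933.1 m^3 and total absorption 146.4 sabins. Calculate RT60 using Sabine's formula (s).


Given values:
  V = 933.1 m^3
  A = 146.4 sabins
Formula: RT60 = 0.161 * V / A
Numerator: 0.161 * 933.1 = 150.2291
RT60 = 150.2291 / 146.4 = 1.026

1.026 s


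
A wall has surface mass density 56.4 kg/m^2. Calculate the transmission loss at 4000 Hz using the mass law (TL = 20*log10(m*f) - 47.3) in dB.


Given values:
  m = 56.4 kg/m^2, f = 4000 Hz
Formula: TL = 20 * log10(m * f) - 47.3
Compute m * f = 56.4 * 4000 = 225600.0
Compute log10(225600.0) = 5.353339
Compute 20 * 5.353339 = 107.0668
TL = 107.0668 - 47.3 = 59.77

59.77 dB


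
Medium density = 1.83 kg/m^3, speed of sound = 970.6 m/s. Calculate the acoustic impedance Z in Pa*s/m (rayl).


Given values:
  rho = 1.83 kg/m^3
  c = 970.6 m/s
Formula: Z = rho * c
Z = 1.83 * 970.6
Z = 1776.2

1776.2 rayl


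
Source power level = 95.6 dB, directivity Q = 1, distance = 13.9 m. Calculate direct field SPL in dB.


Given values:
  Lw = 95.6 dB, Q = 1, r = 13.9 m
Formula: SPL = Lw + 10 * log10(Q / (4 * pi * r^2))
Compute 4 * pi * r^2 = 4 * pi * 13.9^2 = 2427.9485
Compute Q / denom = 1 / 2427.9485 = 0.00041187
Compute 10 * log10(0.00041187) = -33.8524
SPL = 95.6 + (-33.8524) = 61.75

61.75 dB


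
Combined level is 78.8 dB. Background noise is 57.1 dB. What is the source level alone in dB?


Given values:
  L_total = 78.8 dB, L_bg = 57.1 dB
Formula: L_source = 10 * log10(10^(L_total/10) - 10^(L_bg/10))
Convert to linear:
  10^(78.8/10) = 75857757.5029
  10^(57.1/10) = 512861.384
Difference: 75857757.5029 - 512861.384 = 75344896.1189
L_source = 10 * log10(75344896.1189) = 78.77

78.77 dB


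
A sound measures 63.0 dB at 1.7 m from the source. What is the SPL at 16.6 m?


Given values:
  SPL1 = 63.0 dB, r1 = 1.7 m, r2 = 16.6 m
Formula: SPL2 = SPL1 - 20 * log10(r2 / r1)
Compute ratio: r2 / r1 = 16.6 / 1.7 = 9.7647
Compute log10: log10(9.7647) = 0.989659
Compute drop: 20 * 0.989659 = 19.7932
SPL2 = 63.0 - 19.7932 = 43.21

43.21 dB


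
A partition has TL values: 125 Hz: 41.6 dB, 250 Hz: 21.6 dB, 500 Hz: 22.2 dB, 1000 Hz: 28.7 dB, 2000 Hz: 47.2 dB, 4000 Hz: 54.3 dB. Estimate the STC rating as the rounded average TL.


Given TL values at each frequency:
  125 Hz: 41.6 dB
  250 Hz: 21.6 dB
  500 Hz: 22.2 dB
  1000 Hz: 28.7 dB
  2000 Hz: 47.2 dB
  4000 Hz: 54.3 dB
Formula: STC ~ round(average of TL values)
Sum = 41.6 + 21.6 + 22.2 + 28.7 + 47.2 + 54.3 = 215.6
Average = 215.6 / 6 = 35.93
Rounded: 36

36
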